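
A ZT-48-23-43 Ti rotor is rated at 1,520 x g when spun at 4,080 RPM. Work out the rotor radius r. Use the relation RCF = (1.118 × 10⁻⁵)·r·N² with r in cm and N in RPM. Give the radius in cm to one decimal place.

RCF = 1.118 × 10⁻⁵ × r × N²
1520 = 1.118 × 10⁻⁵ × r × (4080)²
r = 1520 / (1.118 × 10⁻⁵ × 16,646,400) = 1520 / 186.1068 ≈ 8.167 cm

r ≈ 8.2 cm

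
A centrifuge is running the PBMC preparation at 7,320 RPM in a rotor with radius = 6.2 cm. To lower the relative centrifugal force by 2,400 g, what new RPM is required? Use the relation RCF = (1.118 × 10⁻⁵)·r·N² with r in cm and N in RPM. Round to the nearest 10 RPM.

≈ 4350 RPM

Current RCF = 1.118 × 10⁻⁵ × 6.2 × (7320)² = 1.118 × 10⁻⁵ × 6.2 × 53,582,400 ≈ 3,714.1 × g
Target RCF = 3,714.1 − 2,400 = 1,314.1 × g
N² = 1,314.1 / (6.9316 × 10⁻⁵) = 18,958,105
N ≈ √18,958,105 ≈ 4,354.1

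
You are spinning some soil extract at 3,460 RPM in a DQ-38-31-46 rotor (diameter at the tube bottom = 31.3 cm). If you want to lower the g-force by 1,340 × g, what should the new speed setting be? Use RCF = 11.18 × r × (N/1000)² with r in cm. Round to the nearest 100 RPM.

N₂ ≈ 2100 RPM

r = 31.3 / 2 = 15.65 cm
Current RCF = 11.18 × 15.65 × (3.46)² = 11.18 × 15.65 × 11.9716 ≈ 2,094.6 × g
Target RCF = 2,094.6 − 1,340 = 754.6 × g
(N/1000)² = 754.6 / 174.967 = 4.312813
N = 1000 × √4.312813 ≈ 2,076.7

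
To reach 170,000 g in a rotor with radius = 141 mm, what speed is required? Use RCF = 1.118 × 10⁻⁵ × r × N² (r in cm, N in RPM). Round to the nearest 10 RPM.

r = 141 mm = 14.1 cm
170,000 = 1.118 × 10⁻⁵ × 14.1 × N²
N² = 170,000 / (15.7638 × 10⁻⁵) = 1,078,420,178
N ≈ √1,078,420,178 ≈ 32,839.3

N ≈ 32840 RPM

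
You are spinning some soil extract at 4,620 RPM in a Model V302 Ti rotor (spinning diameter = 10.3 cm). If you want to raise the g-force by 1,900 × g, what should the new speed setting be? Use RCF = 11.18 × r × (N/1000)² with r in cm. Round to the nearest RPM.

N₂ ≈ 7372 RPM

r = 10.3 / 2 = 5.15 cm
Current RCF = 11.18 × 5.15 × (4.62)² = 11.18 × 5.15 × 21.3444 ≈ 1,228.9 × g
Target RCF = 1,228.9 + 1,900 = 3,128.9 × g
(N/1000)² = 3,128.9 / 57.577 = 54.34288
N = 1000 × √54.34288 ≈ 7,371.8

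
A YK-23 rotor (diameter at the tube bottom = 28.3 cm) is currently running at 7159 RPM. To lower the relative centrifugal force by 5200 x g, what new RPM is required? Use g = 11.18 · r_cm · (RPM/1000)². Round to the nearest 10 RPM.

≈ 4290 RPM

r = 28.3 / 2 = 14.15 cm
Current RCF = 11.18 × 14.15 × (7.159)² = 11.18 × 14.15 × 51.251281 ≈ 8,107.8 × g
Target RCF = 8,107.8 − 5,200 = 2,907.8 × g
(N/1000)² = 2,907.8 / 158.197 = 18.38088
N = 1000 × √18.38088 ≈ 4,287.3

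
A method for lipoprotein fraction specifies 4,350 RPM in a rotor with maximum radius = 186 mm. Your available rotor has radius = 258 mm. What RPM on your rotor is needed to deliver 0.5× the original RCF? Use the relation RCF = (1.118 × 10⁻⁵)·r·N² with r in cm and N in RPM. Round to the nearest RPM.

Original rotor: r = 186 mm = 18.6 cm
RCF_original = 1.118 × 10⁻⁵ × 18.6 × (4350)² = 1.118 × 10⁻⁵ × 18.6 × 18,922,500 ≈ 3,934.9 × g
Target RCF = 0.5 × 3,934.9 ≈ 1,967.5 × g
Your rotor: r = 258 mm = 25.8 cm
1,967.5 = 1.118 × 10⁻⁵ × 25.8 × N²
N² = 1,967.5 / (28.8444 × 10⁻⁵) = 6,821,081
N ≈ √6,821,081 ≈ 2,611.7

2612 RPM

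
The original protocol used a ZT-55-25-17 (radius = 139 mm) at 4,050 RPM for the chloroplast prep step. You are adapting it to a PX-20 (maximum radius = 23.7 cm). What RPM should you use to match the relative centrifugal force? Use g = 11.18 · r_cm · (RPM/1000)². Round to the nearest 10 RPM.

3100 RPM

Original rotor: r = 139 mm = 13.9 cm
RCF = 11.18 × r × (N/1000)²
RCF_original = 11.18 × 13.9 × (4.05)² = 11.18 × 13.9 × 16.4025 ≈ 2,549 × g
2,549 = 11.18 × 23.7 × (N/1000)²
(N/1000)² = 2,549 / 264.966 = 9.620102
N = 1000 × √9.620102 ≈ 3,101.6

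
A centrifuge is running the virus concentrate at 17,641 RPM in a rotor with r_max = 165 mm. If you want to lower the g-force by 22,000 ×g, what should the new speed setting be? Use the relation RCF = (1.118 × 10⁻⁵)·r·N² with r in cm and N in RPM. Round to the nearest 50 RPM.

r = 165 mm = 16.5 cm
Current RCF = 1.118 × 10⁻⁵ × 16.5 × (17641)² = 1.118 × 10⁻⁵ × 16.5 × 311,204,881 ≈ 57,408 × g
Target RCF = 57,408 − 22,000 = 35,408 × g
N² = 35,408 / (18.447 × 10⁻⁵) = 191,944,490
N ≈ √191,944,490 ≈ 13,854.4

13850 RPM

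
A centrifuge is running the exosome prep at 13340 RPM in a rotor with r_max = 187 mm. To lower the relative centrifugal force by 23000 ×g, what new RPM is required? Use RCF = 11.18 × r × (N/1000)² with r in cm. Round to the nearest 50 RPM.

r = 187 mm = 18.7 cm
Current RCF = 11.18 × 18.7 × (13.34)² = 11.18 × 18.7 × 177.9556 ≈ 37,204.5 × g
Target RCF = 37,204.5 − 23,000 = 14,204.5 × g
(N/1000)² = 14,204.5 / 209.066 = 67.94266
N = 1000 × √67.94266 ≈ 8,242.7

N₂ ≈ 8250 RPM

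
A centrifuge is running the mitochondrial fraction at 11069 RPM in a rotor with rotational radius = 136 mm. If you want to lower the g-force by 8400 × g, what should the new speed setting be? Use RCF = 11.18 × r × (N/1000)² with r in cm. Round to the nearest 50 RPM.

≈ 8200 RPM

r = 136 mm = 13.6 cm
Current RCF = 11.18 × 13.6 × (11.069)² = 11.18 × 13.6 × 122.522761 ≈ 18,629.3 × g
Target RCF = 18,629.3 − 8,400 = 10,229.3 × g
(N/1000)² = 10,229.3 / 152.048 = 67.27678
N = 1000 × √67.27678 ≈ 8,202.2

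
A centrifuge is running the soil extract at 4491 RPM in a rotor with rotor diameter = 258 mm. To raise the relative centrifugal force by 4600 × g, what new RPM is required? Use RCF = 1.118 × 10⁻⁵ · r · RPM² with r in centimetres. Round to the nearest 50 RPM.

≈ 7200 RPM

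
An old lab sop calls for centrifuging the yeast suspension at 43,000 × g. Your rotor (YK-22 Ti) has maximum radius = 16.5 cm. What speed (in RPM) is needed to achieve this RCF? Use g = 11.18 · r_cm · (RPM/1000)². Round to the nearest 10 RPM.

15270 RPM

43,000 = 11.18 × 16.5 × (N/1000)²
(N/1000)² = 43,000 / 184.47 = 233.1002
N = 1000 × √233.1002 ≈ 15,267.6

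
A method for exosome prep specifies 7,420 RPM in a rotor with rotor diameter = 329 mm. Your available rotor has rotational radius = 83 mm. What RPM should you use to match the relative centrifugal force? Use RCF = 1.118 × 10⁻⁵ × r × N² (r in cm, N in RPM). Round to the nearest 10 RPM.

10450 RPM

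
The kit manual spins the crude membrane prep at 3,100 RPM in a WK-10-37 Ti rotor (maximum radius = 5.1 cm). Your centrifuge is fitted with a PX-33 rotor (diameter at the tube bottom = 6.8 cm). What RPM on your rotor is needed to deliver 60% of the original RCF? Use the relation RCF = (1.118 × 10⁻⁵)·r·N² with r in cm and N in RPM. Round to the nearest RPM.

RCF_original = 1.118 × 10⁻⁵ × 5.1 × (3100)² = 1.118 × 10⁻⁵ × 5.1 × 9,610,000 ≈ 547.9 × g
Target RCF = 0.6 × 547.9 ≈ 328.7 × g
Your rotor: r = 6.8 / 2 = 3.4 cm
328.7 = 1.118 × 10⁻⁵ × 3.4 × N²
N² = 328.7 / (3.8012 × 10⁻⁵) = 8,647,269
N ≈ √8,647,269 ≈ 2,940.6

2941 RPM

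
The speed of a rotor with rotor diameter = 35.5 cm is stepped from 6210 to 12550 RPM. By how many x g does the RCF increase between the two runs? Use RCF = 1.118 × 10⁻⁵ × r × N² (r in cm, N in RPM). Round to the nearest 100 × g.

23600 x g

r = 35.5 / 2 = 17.75 cm
RCF₁ = 1.118 × 10⁻⁵ × 17.75 × (6210)² = 1.118 × 10⁻⁵ × 17.75 × 38,564,100 ≈ 7,652.9 × g
RCF₂ = 1.118 × 10⁻⁵ × 17.75 × (12550)² = 1.118 × 10⁻⁵ × 17.75 × 157,502,500 ≈ 31,255.6 × g
Increase = 31,255.6 − 7,652.9 = 23,602.7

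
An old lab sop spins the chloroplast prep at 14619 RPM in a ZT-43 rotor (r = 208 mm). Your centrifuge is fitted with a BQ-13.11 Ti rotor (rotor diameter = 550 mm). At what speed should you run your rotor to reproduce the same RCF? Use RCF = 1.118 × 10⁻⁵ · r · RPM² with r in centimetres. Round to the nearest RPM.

Original rotor: r = 208 mm = 20.8 cm
RCF_original = 1.118 × 10⁻⁵ × 20.8 × (14619)² = 1.118 × 10⁻⁵ × 20.8 × 213,715,161 ≈ 49,698.2 × g
Your rotor: r = 550 mm / 2 = 275 mm = 27.5 cm
49,698.2 = 1.118 × 10⁻⁵ × 27.5 × N²
N² = 49,698.2 / (30.745 × 10⁻⁵) = 161,646,447
N ≈ √161,646,447 ≈ 12,714.0

≈ 12714 RPM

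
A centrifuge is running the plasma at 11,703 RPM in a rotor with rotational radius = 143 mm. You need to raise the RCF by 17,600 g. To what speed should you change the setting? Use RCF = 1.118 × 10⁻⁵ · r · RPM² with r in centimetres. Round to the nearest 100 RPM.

15700 RPM

r = 143 mm = 14.3 cm
Current RCF = 1.118 × 10⁻⁵ × 14.3 × (11703)² = 1.118 × 10⁻⁵ × 14.3 × 136,960,209 ≈ 21,896.4 × g
Target RCF = 21,896.4 + 17,600 = 39,496.4 × g
N² = 39,496.4 / (15.9874 × 10⁻⁵) = 247,047,050
N ≈ √247,047,050 ≈ 15,717.7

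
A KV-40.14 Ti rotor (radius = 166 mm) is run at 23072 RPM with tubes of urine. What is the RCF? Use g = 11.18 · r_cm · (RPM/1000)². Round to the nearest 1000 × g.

r = 166 mm = 16.6 cm
RCF = 11.18 × r × (N/1000)²
RCF = 11.18 × 16.6 × (23.072)² = 11.18 × 16.6 × 532.317184 ≈ 98,791.7 × g

99000 × g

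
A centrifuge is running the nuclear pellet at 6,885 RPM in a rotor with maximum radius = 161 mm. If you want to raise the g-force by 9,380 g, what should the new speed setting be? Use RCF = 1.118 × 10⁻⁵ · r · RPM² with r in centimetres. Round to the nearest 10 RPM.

≈ 9980 RPM

r = 161 mm = 16.1 cm
Current RCF = 1.118 × 10⁻⁵ × 16.1 × (6885)² = 1.118 × 10⁻⁵ × 16.1 × 47,403,225 ≈ 8,532.5 × g
Target RCF = 8,532.5 + 9,380 = 17,912.5 × g
N² = 17,912.5 / (17.9998 × 10⁻⁵) = 99,514,995
N ≈ √99,514,995 ≈ 9,975.7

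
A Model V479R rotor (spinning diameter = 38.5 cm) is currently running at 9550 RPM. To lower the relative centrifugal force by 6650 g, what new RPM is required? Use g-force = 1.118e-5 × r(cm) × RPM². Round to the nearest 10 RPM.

r = 38.5 / 2 = 19.25 cm
Current RCF = 1.118 × 10⁻⁵ × 19.25 × (9550)² = 1.118 × 10⁻⁵ × 19.25 × 91,202,500 ≈ 19,628.1 × g
Target RCF = 19,628.1 − 6,650 = 12,978.1 × g
N² = 12,978.1 / (21.5215 × 10⁻⁵) = 60,302,953
N ≈ √60,302,953 ≈ 7,765.5

7770 RPM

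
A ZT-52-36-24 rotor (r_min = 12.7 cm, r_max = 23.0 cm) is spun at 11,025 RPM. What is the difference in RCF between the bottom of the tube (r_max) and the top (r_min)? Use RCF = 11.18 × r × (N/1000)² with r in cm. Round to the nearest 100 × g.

RCF_max = 11.18 × 23 × (11.025)² = 11.18 × 23 × 121.550625 ≈ 31,255.5 × g
RCF_min = 11.18 × 12.7 × (11.025)² = 11.18 × 12.7 × 121.550625 ≈ 17,258.5 × g
ΔRCF = 31,255.5 − 17,258.5 = 13,997

14000 x g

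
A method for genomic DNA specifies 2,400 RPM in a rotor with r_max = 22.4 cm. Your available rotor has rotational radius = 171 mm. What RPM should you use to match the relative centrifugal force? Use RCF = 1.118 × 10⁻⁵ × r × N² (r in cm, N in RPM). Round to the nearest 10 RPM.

2750 RPM

RCF = 1.118 × 10⁻⁵ × r × N²
RCF_original = 1.118 × 10⁻⁵ × 22.4 × (2400)² = 1.118 × 10⁻⁵ × 22.4 × 5,760,000 ≈ 1,442.5 × g
Your rotor: r = 171 mm = 17.1 cm
1,442.5 = 1.118 × 10⁻⁵ × 17.1 × N²
N² = 1,442.5 / (19.1178 × 10⁻⁵) = 7,545,324
N ≈ √7,545,324 ≈ 2,746.9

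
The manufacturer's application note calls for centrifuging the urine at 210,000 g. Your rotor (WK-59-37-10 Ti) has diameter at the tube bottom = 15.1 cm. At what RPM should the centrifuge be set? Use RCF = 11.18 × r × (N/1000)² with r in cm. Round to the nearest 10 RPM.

r = 15.1 / 2 = 7.55 cm
210,000 = 11.18 × 7.55 × (N/1000)²
(N/1000)² = 210,000 / 84.409 = 2487.886
N = 1000 × √2487.886 ≈ 49,878.7

≈ 49880 RPM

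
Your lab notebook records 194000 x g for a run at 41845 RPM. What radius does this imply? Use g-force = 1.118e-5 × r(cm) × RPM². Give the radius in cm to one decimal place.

RCF = 1.118 × 10⁻⁵ × r × N²
194000 = 1.118 × 10⁻⁵ × r × (41845)²
r = 194000 / (1.118 × 10⁻⁵ × 1,751,004,025) = 194000 / 19576.22 ≈ 9.910 cm

r ≈ 9.9 cm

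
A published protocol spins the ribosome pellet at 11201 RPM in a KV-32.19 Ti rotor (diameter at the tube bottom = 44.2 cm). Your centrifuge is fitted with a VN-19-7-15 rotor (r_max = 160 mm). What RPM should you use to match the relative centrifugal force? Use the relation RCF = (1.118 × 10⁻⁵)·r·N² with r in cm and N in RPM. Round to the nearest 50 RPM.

13150 RPM

Original rotor: r = 44.2 / 2 = 22.1 cm
RCF = 1.118 × 10⁻⁵ × r × N²
RCF_original = 1.118 × 10⁻⁵ × 22.1 × (11201)² = 1.118 × 10⁻⁵ × 22.1 × 125,462,401 ≈ 30,999 × g
Your rotor: r = 160 mm = 16.0 cm
30,999 = 1.118 × 10⁻⁵ × 16 × N²
N² = 30,999 / (17.888 × 10⁻⁵) = 173,294,946
N ≈ √173,294,946 ≈ 13,164.2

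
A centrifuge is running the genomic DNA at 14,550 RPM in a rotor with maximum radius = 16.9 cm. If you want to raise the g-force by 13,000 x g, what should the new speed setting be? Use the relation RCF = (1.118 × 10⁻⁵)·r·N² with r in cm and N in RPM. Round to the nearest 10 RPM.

N₂ ≈ 16750 RPM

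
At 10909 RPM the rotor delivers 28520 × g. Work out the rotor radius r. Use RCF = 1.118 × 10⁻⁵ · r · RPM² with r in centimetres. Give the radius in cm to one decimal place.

28520 = 1.118 × 10⁻⁵ × r × (10909)²
r = 28520 / (1.118 × 10⁻⁵ × 119,006,281) = 28520 / 1330.49 ≈ 21.436 cm

21.4 cm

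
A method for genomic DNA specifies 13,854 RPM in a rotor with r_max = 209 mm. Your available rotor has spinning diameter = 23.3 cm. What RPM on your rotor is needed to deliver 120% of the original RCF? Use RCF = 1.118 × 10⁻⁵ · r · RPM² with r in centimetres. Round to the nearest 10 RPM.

Original rotor: r = 209 mm = 20.9 cm
RCF_original = 1.118 × 10⁻⁵ × 20.9 × (13854)² = 1.118 × 10⁻⁵ × 20.9 × 191,933,316 ≈ 44,847.5 × g
Target RCF = 1.2 × 44,847.5 ≈ 53,817 × g
Your rotor: r = 23.3 / 2 = 11.65 cm
53,817 = 1.118 × 10⁻⁵ × 11.65 × N²
N² = 53,817 / (13.0247 × 10⁻⁵) = 413,191,859
N ≈ √413,191,859 ≈ 20,327.1

20330 RPM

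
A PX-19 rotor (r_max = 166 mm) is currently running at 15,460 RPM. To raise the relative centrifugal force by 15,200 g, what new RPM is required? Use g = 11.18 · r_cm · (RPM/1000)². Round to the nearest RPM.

r = 166 mm = 16.6 cm
Current RCF = 11.18 × 16.6 × (15.46)² = 11.18 × 16.6 × 239.0116 ≈ 44,357.7 × g
Target RCF = 44,357.7 + 15,200 = 59,557.7 × g
(N/1000)² = 59,557.7 / 185.588 = 320.9135
N = 1000 × √320.9135 ≈ 17,914.1

≈ 17914 RPM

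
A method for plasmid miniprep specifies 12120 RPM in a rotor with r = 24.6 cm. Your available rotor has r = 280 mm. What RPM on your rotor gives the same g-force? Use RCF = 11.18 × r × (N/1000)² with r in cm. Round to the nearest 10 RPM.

11360 RPM

RCF_original = 11.18 × 24.6 × (12.12)² = 11.18 × 24.6 × 146.8944 ≈ 40,400.1 × g
Your rotor: r = 280 mm = 28.0 cm
40,400.1 = 11.18 × 28 × (N/1000)²
(N/1000)² = 40,400.1 / 313.04 = 129.0573
N = 1000 × √129.0573 ≈ 11,360.3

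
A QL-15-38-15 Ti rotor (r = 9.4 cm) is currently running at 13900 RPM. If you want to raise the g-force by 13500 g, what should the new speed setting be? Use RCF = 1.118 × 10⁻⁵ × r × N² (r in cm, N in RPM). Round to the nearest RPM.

17935 RPM

Current RCF = 1.118 × 10⁻⁵ × 9.4 × (13900)² = 1.118 × 10⁻⁵ × 9.4 × 193,210,000 ≈ 20,304.8 × g
Target RCF = 20,304.8 + 13,500 = 33,804.8 × g
N² = 33,804.8 / (10.5092 × 10⁻⁵) = 321,668,633
N ≈ √321,668,633 ≈ 17,935.1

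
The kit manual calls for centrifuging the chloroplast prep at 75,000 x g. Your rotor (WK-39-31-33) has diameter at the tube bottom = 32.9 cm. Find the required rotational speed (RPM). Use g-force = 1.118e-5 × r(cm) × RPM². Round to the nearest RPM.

N ≈ 20194 RPM

r = 32.9 / 2 = 16.45 cm
75,000 = 1.118 × 10⁻⁵ × 16.45 × N²
N² = 75,000 / (18.3911 × 10⁻⁵) = 407,805,950
N ≈ √407,805,950 ≈ 20,194.2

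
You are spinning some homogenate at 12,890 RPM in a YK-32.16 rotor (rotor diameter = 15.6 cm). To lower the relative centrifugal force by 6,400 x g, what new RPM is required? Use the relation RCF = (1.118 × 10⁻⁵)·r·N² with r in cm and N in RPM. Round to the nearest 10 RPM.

r = 15.6 / 2 = 7.8 cm
Current RCF = 1.118 × 10⁻⁵ × 7.8 × (12890)² = 1.118 × 10⁻⁵ × 7.8 × 166,152,100 ≈ 14,489.1 × g
Target RCF = 14,489.1 − 6,400 = 8,089.1 × g
N² = 8,089.1 / (8.7204 × 10⁻⁵) = 92,760,653
N ≈ √92,760,653 ≈ 9,631.2

≈ 9630 RPM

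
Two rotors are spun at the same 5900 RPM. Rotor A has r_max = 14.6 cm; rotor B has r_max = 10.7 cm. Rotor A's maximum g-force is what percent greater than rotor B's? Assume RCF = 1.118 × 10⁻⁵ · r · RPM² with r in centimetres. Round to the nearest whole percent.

At equal RPM, RCF scales linearly with r: ratio = 14.6 / 10.7 = 1.3645.
So rotor A delivers 36.4% more g-force.

36%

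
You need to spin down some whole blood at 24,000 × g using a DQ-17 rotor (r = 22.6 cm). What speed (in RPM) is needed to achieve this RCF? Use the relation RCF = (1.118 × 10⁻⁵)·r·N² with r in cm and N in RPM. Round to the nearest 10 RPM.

≈ 9750 RPM

RCF = 1.118 × 10⁻⁵ × r × N²
24,000 = 1.118 × 10⁻⁵ × 22.6 × N²
N² = 24,000 / (25.2668 × 10⁻⁵) = 94,986,306
N ≈ √94,986,306 ≈ 9,746.1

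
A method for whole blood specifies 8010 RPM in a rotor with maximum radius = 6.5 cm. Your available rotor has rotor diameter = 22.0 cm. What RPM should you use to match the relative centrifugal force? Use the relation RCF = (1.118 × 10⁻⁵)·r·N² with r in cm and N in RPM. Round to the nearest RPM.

6157 RPM

RCF_original = 1.118 × 10⁻⁵ × 6.5 × (8010)² = 1.118 × 10⁻⁵ × 6.5 × 64,160,100 ≈ 4,662.5 × g
Your rotor: r = 22.0 / 2 = 11 cm
4,662.5 = 1.118 × 10⁻⁵ × 11 × N²
N² = 4,662.5 / (12.298 × 10⁻⁵) = 37,912,669
N ≈ √37,912,669 ≈ 6,157.3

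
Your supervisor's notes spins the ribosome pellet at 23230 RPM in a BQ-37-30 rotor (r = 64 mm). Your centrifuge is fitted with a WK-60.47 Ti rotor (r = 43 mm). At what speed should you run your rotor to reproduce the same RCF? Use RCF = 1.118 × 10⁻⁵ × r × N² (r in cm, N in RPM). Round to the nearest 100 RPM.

Original rotor: r = 64 mm = 6.4 cm
RCF_original = 1.118 × 10⁻⁵ × 6.4 × (23230)² = 1.118 × 10⁻⁵ × 6.4 × 539,632,900 ≈ 38,611.8 × g
Your rotor: r = 43 mm = 4.3 cm
38,611.8 = 1.118 × 10⁻⁵ × 4.3 × N²
N² = 38,611.8 / (4.8074 × 10⁻⁵) = 803,174,273
N ≈ √803,174,273 ≈ 28,340.3

≈ 28300 RPM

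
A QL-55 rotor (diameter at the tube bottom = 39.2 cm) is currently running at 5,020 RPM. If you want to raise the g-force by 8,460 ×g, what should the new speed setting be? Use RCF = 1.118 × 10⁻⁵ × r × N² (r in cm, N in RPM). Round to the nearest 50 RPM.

N₂ ≈ 8000 RPM

r = 39.2 / 2 = 19.6 cm
Current RCF = 1.118 × 10⁻⁵ × 19.6 × (5020)² = 1.118 × 10⁻⁵ × 19.6 × 25,200,400 ≈ 5,522.1 × g
Target RCF = 5,522.1 + 8,460 = 13,982.1 × g
N² = 13,982.1 / (21.9128 × 10⁻⁵) = 63,807,911
N ≈ √63,807,911 ≈ 7,988.0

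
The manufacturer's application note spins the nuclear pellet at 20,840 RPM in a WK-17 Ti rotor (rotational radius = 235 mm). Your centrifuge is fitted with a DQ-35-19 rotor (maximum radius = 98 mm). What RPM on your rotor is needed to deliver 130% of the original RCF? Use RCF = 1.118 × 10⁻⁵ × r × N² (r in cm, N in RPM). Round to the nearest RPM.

36795 RPM

Original rotor: r = 235 mm = 23.5 cm
RCF_original = 1.118 × 10⁻⁵ × 23.5 × (20840)² = 1.118 × 10⁻⁵ × 23.5 × 434,305,600 ≈ 114,105.1 × g
Target RCF = 1.3 × 114,105.1 ≈ 148,336.6 × g
Your rotor: r = 98 mm = 9.8 cm
148,336.6 = 1.118 × 10⁻⁵ × 9.8 × N²
N² = 148,336.6 / (10.9564 × 10⁻⁵) = 1,353,880,837
N ≈ √1,353,880,837 ≈ 36,795.1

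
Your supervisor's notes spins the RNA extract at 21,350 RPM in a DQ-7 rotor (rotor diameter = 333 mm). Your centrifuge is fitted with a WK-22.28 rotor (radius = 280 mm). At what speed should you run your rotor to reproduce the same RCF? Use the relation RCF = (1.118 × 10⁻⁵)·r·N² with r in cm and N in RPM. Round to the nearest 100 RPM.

Original rotor: r = 333 mm / 2 = 166.5 mm = 16.65 cm
RCF_original = 1.118 × 10⁻⁵ × 16.65 × (21350)² = 1.118 × 10⁻⁵ × 16.65 × 455,822,500 ≈ 84,850 × g
Your rotor: r = 280 mm = 28.0 cm
84,850 = 1.118 × 10⁻⁵ × 28 × N²
N² = 84,850 / (31.304 × 10⁻⁵) = 271,051,623
N ≈ √271,051,623 ≈ 16,463.6

≈ 16500 RPM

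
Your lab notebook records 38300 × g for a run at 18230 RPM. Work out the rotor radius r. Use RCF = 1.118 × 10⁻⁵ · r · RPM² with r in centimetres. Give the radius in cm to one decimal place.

38300 = 1.118 × 10⁻⁵ × r × (18230)²
r = 38300 / (1.118 × 10⁻⁵ × 332,332,900) = 38300 / 3715.482 ≈ 10.308 cm

≈ 10.3 cm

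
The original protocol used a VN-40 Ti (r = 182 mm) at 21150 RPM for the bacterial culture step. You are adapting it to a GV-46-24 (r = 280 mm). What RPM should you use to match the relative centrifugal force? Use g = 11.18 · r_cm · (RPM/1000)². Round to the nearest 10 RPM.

Original rotor: r = 182 mm = 18.2 cm
RCF_original = 11.18 × 18.2 × (21.15)² = 11.18 × 18.2 × 447.3225 ≈ 91,019.4 × g
Your rotor: r = 280 mm = 28.0 cm
91,019.4 = 11.18 × 28 × (N/1000)²
(N/1000)² = 91,019.4 / 313.04 = 290.7596
N = 1000 × √290.7596 ≈ 17,051.7

17050 RPM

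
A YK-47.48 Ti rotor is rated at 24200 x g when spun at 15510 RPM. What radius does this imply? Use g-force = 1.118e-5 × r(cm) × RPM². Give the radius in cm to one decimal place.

r ≈ 9.0 cm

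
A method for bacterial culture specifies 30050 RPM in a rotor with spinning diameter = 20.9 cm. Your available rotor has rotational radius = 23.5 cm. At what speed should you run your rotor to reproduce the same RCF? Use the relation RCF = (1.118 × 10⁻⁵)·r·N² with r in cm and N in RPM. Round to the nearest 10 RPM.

Original rotor: r = 20.9 / 2 = 10.45 cm
RCF_original = 1.118 × 10⁻⁵ × 10.45 × (30050)² = 1.118 × 10⁻⁵ × 10.45 × 903,002,500 ≈ 105,498.7 × g
105,498.7 = 1.118 × 10⁻⁵ × 23.5 × N²
N² = 105,498.7 / (26.273 × 10⁻⁵) = 401,547,977
N ≈ √401,547,977 ≈ 20,038.7

≈ 20040 RPM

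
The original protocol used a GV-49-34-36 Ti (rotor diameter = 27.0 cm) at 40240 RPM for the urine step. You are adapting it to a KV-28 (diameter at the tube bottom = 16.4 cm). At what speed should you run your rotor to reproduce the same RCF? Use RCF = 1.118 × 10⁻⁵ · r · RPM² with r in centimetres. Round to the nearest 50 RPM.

51650 RPM

Original rotor: r = 27.0 / 2 = 13.5 cm
RCF_original = 1.118 × 10⁻⁵ × 13.5 × (40240)² = 1.118 × 10⁻⁵ × 13.5 × 1,619,257,600 ≈ 244,394.5 × g
Your rotor: r = 16.4 / 2 = 8.2 cm
244,394.5 = 1.118 × 10⁻⁵ × 8.2 × N²
N² = 244,394.5 / (9.1676 × 10⁻⁵) = 2,665,850,386
N ≈ √2,665,850,386 ≈ 51,631.9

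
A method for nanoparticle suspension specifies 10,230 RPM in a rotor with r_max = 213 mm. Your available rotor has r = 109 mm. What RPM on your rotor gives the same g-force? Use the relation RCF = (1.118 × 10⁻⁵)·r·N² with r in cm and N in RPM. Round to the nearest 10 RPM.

14300 RPM

Original rotor: r = 213 mm = 21.3 cm
RCF = 1.118 × 10⁻⁵ × r × N²
RCF_original = 1.118 × 10⁻⁵ × 21.3 × (10230)² = 1.118 × 10⁻⁵ × 21.3 × 104,652,900 ≈ 24,921.4 × g
Your rotor: r = 109 mm = 10.9 cm
24,921.4 = 1.118 × 10⁻⁵ × 10.9 × N²
N² = 24,921.4 / (12.1862 × 10⁻⁵) = 204,505,096
N ≈ √204,505,096 ≈ 14,300.5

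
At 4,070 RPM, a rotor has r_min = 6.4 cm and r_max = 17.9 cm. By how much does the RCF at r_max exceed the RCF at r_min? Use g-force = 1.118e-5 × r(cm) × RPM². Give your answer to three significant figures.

2130 ×g

ΔRCF = 1.118 × 10⁻⁵ × (r_max − r_min) × N² = 1.118 × 10⁻⁵ × 11.5 × 16,564,900 ≈ 2,129.7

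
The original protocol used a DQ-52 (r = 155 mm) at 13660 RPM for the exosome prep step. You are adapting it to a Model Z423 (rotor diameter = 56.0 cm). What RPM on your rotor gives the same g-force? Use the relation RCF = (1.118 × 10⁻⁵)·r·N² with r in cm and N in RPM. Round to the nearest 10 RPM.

Original rotor: r = 155 mm = 15.5 cm
RCF = 1.118 × 10⁻⁵ × r × N²
RCF_original = 1.118 × 10⁻⁵ × 15.5 × (13660)² = 1.118 × 10⁻⁵ × 15.5 × 186,595,600 ≈ 32,335.2 × g
Your rotor: r = 56.0 / 2 = 28 cm
32,335.2 = 1.118 × 10⁻⁵ × 28 × N²
N² = 32,335.2 / (31.304 × 10⁻⁵) = 103,294,148
N ≈ √103,294,148 ≈ 10,163.4

≈ 10160 RPM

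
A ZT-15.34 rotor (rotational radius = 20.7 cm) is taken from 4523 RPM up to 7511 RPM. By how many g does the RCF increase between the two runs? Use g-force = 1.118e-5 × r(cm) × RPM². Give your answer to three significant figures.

RCF₁ = 1.118 × 10⁻⁵ × 20.7 × (4523)² = 1.118 × 10⁻⁵ × 20.7 × 20,457,529 ≈ 4,734.4 × g
RCF₂ = 1.118 × 10⁻⁵ × 20.7 × (7511)² = 1.118 × 10⁻⁵ × 20.7 × 56,415,121 ≈ 13,055.9 × g
Increase = 13,055.9 − 4,734.4 = 8,321.5

8320 g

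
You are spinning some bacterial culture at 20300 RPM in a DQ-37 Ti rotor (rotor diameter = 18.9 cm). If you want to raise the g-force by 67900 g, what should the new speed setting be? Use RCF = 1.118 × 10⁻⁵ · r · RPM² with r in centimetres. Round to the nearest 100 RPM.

r = 18.9 / 2 = 9.45 cm
Current RCF = 1.118 × 10⁻⁵ × 9.45 × (20300)² = 1.118 × 10⁻⁵ × 9.45 × 412,090,000 ≈ 43,537.7 × g
Target RCF = 43,537.7 + 67,900 = 111,437.7 × g
N² = 111,437.7 / (10.5651 × 10⁻⁵) = 1,054,771,843
N ≈ √1,054,771,843 ≈ 32,477.3

N₂ ≈ 32500 RPM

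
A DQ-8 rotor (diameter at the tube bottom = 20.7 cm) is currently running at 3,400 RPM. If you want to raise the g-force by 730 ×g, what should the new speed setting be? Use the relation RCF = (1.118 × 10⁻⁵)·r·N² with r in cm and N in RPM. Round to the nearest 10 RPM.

≈ 4230 RPM

r = 20.7 / 2 = 10.35 cm
Current RCF = 1.118 × 10⁻⁵ × 10.35 × (3400)² = 1.118 × 10⁻⁵ × 10.35 × 11,560,000 ≈ 1,337.6 × g
Target RCF = 1,337.6 + 730 = 2,067.6 × g
N² = 2,067.6 / (11.5713 × 10⁻⁵) = 17,868,347
N ≈ √17,868,347 ≈ 4,227.1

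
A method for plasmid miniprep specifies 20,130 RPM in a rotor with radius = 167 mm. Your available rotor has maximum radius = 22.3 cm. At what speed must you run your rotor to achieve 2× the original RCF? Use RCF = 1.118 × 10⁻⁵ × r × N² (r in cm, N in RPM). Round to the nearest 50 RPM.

Original rotor: r = 167 mm = 16.7 cm
RCF_original = 1.118 × 10⁻⁵ × 16.7 × (20130)² = 1.118 × 10⁻⁵ × 16.7 × 405,216,900 ≈ 75,656.4 × g
Target RCF = 2 × 75,656.4 ≈ 151,312.8 × g
151,312.8 = 1.118 × 10⁻⁵ × 22.3 × N²
N² = 151,312.8 / (24.9314 × 10⁻⁵) = 606,916,579
N ≈ √606,916,579 ≈ 24,635.7

≈ 24650 RPM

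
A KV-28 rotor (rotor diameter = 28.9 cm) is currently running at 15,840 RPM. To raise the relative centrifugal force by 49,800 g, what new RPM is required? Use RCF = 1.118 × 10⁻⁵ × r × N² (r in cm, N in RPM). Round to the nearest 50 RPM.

≈ 23650 RPM

r = 28.9 / 2 = 14.45 cm
Current RCF = 1.118 × 10⁻⁵ × 14.45 × (15840)² = 1.118 × 10⁻⁵ × 14.45 × 250,905,600 ≈ 40,534.1 × g
Target RCF = 40,534.1 + 49,800 = 90,334.1 × g
N² = 90,334.1 / (16.1551 × 10⁻⁵) = 559,167,693
N ≈ √559,167,693 ≈ 23,646.7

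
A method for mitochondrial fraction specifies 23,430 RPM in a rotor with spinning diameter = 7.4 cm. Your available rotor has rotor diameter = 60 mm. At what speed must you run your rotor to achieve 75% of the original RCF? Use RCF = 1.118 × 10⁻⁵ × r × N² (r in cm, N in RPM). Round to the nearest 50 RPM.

22550 RPM

Original rotor: r = 7.4 / 2 = 3.7 cm
RCF_original = 1.118 × 10⁻⁵ × 3.7 × (23430)² = 1.118 × 10⁻⁵ × 3.7 × 548,964,900 ≈ 22,708.5 × g
Target RCF = 0.75 × 22,708.5 ≈ 17,031.4 × g
Your rotor: r = 60 mm / 2 = 30 mm = 3 cm
17,031.4 = 1.118 × 10⁻⁵ × 3 × N²
N² = 17,031.4 / (3.354 × 10⁻⁵) = 507,793,679
N ≈ √507,793,679 ≈ 22,534.3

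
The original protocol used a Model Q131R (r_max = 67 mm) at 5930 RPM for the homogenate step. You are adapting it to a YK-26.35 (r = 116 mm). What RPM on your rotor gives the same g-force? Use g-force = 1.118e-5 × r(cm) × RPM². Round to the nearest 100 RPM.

4500 RPM

Original rotor: r = 67 mm = 6.7 cm
RCF_original = 1.118 × 10⁻⁵ × 6.7 × (5930)² = 1.118 × 10⁻⁵ × 6.7 × 35,164,900 ≈ 2,634.1 × g
Your rotor: r = 116 mm = 11.6 cm
2,634.1 = 1.118 × 10⁻⁵ × 11.6 × N²
N² = 2,634.1 / (12.9688 × 10⁻⁵) = 20,311,054
N ≈ √20,311,054 ≈ 4,506.8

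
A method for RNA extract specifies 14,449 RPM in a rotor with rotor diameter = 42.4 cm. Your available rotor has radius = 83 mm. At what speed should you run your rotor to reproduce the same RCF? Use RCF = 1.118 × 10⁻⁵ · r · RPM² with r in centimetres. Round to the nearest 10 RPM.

23090 RPM

Original rotor: r = 42.4 / 2 = 21.2 cm
RCF_original = 1.118 × 10⁻⁵ × 21.2 × (14449)² = 1.118 × 10⁻⁵ × 21.2 × 208,773,601 ≈ 49,482.7 × g
Your rotor: r = 83 mm = 8.3 cm
49,482.7 = 1.118 × 10⁻⁵ × 8.3 × N²
N² = 49,482.7 / (9.2794 × 10⁻⁵) = 533,253,228
N ≈ √533,253,228 ≈ 23,092.3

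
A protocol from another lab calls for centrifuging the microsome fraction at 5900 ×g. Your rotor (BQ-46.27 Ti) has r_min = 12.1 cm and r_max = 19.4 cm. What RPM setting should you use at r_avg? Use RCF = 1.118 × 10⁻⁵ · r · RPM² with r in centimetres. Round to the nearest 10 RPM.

r_avg = (12.1 + 19.4) / 2 = 15.75 cm
5,900 = 1.118 × 10⁻⁵ × 15.75 × N²
N² = 5,900 / (17.6085 × 10⁻⁵) = 33,506,545
N ≈ √33,506,545 ≈ 5,788.5

5790 RPM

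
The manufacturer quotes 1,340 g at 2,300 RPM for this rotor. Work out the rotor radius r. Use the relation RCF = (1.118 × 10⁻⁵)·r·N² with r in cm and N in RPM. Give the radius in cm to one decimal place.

RCF = 1.118 × 10⁻⁵ × r × N²
1340 = 1.118 × 10⁻⁵ × r × (2300)²
r = 1340 / (1.118 × 10⁻⁵ × 5,290,000) = 1340 / 59.1422 ≈ 22.657 cm

r ≈ 22.7 cm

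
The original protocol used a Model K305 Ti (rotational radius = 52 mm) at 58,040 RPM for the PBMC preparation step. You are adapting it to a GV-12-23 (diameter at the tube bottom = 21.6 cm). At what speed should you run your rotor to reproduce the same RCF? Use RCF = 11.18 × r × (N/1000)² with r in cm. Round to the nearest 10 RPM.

40270 RPM

Original rotor: r = 52 mm = 5.2 cm
RCF_original = 11.18 × 5.2 × (58.04)² = 11.18 × 5.2 × 3,368.6416 ≈ 195,839.3 × g
Your rotor: r = 21.6 / 2 = 10.8 cm
195,839.3 = 11.18 × 10.8 × (N/1000)²
(N/1000)² = 195,839.3 / 120.744 = 1621.938
N = 1000 × √1621.938 ≈ 40,273.3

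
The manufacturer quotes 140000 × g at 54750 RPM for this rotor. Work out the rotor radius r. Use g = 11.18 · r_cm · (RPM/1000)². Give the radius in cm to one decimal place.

4.2 cm

RCF = 11.18 × r × (N/1000)²
140000 = 11.18 × r × (54.75)²
r = 140000 / (11.18 × 2997.5625) = 140000 / 33512.75 ≈ 4.178 cm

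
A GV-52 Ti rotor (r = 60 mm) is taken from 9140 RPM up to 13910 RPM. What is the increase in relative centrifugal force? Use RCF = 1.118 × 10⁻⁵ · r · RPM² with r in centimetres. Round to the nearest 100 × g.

≈ 7400 ×g

r = 60 mm = 6.0 cm
RCF₁ = 1.118 × 10⁻⁵ × 6 × (9140)² = 1.118 × 10⁻⁵ × 6 × 83,539,600 ≈ 5,603.8 × g
RCF₂ = 1.118 × 10⁻⁵ × 6 × (13910)² = 1.118 × 10⁻⁵ × 6 × 193,488,100 ≈ 12,979.2 × g
Increase = 12,979.2 − 5,603.8 = 7,375.4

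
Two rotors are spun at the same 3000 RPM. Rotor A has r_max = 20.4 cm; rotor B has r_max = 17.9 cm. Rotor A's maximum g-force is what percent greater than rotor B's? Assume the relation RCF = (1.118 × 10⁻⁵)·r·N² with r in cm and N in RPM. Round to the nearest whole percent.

14%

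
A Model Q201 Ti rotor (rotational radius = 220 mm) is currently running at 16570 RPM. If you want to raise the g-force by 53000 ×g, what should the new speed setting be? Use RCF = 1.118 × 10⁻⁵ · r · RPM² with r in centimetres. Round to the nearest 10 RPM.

N₂ ≈ 22140 RPM

r = 220 mm = 22.0 cm
Current RCF = 1.118 × 10⁻⁵ × 22 × (16570)² = 1.118 × 10⁻⁵ × 22 × 274,564,900 ≈ 67,532 × g
Target RCF = 67,532 + 53,000 = 120,532 × g
N² = 120,532 / (24.596 × 10⁻⁵) = 490,047,162
N ≈ √490,047,162 ≈ 22,137.0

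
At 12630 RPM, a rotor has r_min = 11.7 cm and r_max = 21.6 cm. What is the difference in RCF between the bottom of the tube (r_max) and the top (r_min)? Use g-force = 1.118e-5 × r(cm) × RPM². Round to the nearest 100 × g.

≈ 17700 g

ΔRCF = 1.118 × 10⁻⁵ × (r_max − r_min) × N² = 1.118 × 10⁻⁵ × 9.9 × 159,516,900 ≈ 17,655.6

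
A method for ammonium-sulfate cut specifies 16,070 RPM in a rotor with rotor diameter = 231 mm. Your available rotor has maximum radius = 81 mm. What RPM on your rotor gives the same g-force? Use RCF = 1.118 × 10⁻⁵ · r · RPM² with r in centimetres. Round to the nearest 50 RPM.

≈ 19200 RPM

Original rotor: r = 231 mm / 2 = 115.5 mm = 11.55 cm
RCF = 1.118 × 10⁻⁵ × r × N²
RCF_original = 1.118 × 10⁻⁵ × 11.55 × (16070)² = 1.118 × 10⁻⁵ × 11.55 × 258,244,900 ≈ 33,346.9 × g
Your rotor: r = 81 mm = 8.1 cm
33,346.9 = 1.118 × 10⁻⁵ × 8.1 × N²
N² = 33,346.9 / (9.0558 × 10⁻⁵) = 368,238,035
N ≈ √368,238,035 ≈ 19,189.5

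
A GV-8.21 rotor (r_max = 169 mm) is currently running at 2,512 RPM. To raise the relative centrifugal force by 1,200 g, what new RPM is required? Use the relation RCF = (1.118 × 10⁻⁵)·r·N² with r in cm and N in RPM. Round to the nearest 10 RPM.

≈ 3560 RPM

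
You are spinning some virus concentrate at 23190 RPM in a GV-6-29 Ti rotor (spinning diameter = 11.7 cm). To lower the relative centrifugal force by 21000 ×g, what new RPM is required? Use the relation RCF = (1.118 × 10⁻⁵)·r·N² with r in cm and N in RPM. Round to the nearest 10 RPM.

r = 11.7 / 2 = 5.85 cm
Current RCF = 1.118 × 10⁻⁵ × 5.85 × (23190)² = 1.118 × 10⁻⁵ × 5.85 × 537,776,100 ≈ 35,172.2 × g
Target RCF = 35,172.2 − 21,000 = 14,172.2 × g
N² = 14,172.2 / (6.5403 × 10⁻⁵) = 216,690,366
N ≈ √216,690,366 ≈ 14,720.4

≈ 14720 RPM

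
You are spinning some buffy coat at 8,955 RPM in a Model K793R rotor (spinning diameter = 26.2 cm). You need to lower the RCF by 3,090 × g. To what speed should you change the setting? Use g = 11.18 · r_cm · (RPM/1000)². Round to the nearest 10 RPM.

r = 26.2 / 2 = 13.1 cm
Current RCF = 11.18 × 13.1 × (8.955)² = 11.18 × 13.1 × 80.192025 ≈ 11,744.8 × g
Target RCF = 11,744.8 − 3,090 = 8,654.8 × g
(N/1000)² = 8,654.8 / 146.458 = 59.09407
N = 1000 × √59.09407 ≈ 7,687.3

≈ 7690 RPM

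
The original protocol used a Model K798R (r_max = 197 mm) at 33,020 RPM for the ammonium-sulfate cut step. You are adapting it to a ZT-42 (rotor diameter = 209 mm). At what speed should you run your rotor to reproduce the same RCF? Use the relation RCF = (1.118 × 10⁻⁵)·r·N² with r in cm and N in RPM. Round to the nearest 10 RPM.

45340 RPM

Original rotor: r = 197 mm = 19.7 cm
RCF_original = 1.118 × 10⁻⁵ × 19.7 × (33020)² = 1.118 × 10⁻⁵ × 19.7 × 1,090,320,400 ≈ 240,138.7 × g
Your rotor: r = 209 mm / 2 = 104.5 mm = 10.45 cm
240,138.7 = 1.118 × 10⁻⁵ × 10.45 × N²
N² = 240,138.7 / (11.6831 × 10⁻⁵) = 2,055,436,485
N ≈ √2,055,436,485 ≈ 45,336.9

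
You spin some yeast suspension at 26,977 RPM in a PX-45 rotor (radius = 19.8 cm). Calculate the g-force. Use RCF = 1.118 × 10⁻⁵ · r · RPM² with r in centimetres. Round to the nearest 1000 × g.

≈ 161000 ×g

RCF = 1.118 × 10⁻⁵ × 19.8 × (26977)² = 1.118 × 10⁻⁵ × 19.8 × 727,758,529 ≈ 161,099.5 × g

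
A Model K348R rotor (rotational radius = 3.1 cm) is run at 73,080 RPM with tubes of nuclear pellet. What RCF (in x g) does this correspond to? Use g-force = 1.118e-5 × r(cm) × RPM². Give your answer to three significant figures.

RCF = 1.118 × 10⁻⁵ × r × N²
RCF = 1.118 × 10⁻⁵ × 3.1 × (73080)² = 1.118 × 10⁻⁵ × 3.1 × 5,340,686,400 ≈ 185,097.5 × g

185000 x g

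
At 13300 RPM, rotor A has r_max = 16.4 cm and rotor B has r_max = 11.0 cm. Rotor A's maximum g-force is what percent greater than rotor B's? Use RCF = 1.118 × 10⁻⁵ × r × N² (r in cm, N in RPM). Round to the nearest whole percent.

49%

At equal RPM, RCF scales linearly with r: ratio = 16.4 / 11.0 = 1.4909.
So rotor A delivers 49.1% more g-force.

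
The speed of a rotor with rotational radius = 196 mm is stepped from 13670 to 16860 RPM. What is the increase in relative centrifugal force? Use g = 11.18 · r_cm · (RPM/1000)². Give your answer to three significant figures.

r = 196 mm = 19.6 cm
RCF₁ = 11.18 × 19.6 × (13.67)² = 11.18 × 19.6 × 186.8689 ≈ 40,948.2 × g
RCF₂ = 11.18 × 19.6 × (16.86)² = 11.18 × 19.6 × 284.2596 ≈ 62,289.2 × g
Increase = 62,289.2 − 40,948.2 = 21,341

≈ 21300 x g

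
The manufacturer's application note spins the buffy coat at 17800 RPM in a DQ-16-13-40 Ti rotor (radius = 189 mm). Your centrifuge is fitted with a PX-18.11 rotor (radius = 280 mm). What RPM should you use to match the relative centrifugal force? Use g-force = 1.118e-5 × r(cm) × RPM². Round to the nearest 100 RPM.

14600 RPM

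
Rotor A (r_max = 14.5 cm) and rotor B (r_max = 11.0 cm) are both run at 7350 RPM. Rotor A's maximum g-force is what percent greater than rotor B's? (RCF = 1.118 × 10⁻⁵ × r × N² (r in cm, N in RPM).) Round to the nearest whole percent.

32%

At equal RPM, RCF scales linearly with r: ratio = 14.5 / 11.0 = 1.3182.
So rotor A delivers 31.8% more g-force.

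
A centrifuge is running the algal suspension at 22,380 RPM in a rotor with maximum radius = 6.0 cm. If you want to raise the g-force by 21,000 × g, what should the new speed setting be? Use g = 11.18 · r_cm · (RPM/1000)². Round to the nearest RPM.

Current RCF = 11.18 × 6 × (22.38)² = 11.18 × 6 × 500.8644 ≈ 33,598 × g
Target RCF = 33,598 + 21,000 = 54,598 × g
(N/1000)² = 54,598 / 67.08 = 813.9237
N = 1000 × √813.9237 ≈ 28,529.3

≈ 28529 RPM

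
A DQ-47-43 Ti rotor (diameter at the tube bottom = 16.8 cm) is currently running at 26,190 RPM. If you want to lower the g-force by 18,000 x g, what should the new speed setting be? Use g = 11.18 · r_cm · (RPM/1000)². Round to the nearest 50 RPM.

≈ 22250 RPM

r = 16.8 / 2 = 8.4 cm
Current RCF = 11.18 × 8.4 × (26.19)² = 11.18 × 8.4 × 685.9161 ≈ 64,415.8 × g
Target RCF = 64,415.8 − 18,000 = 46,415.8 × g
(N/1000)² = 46,415.8 / 93.912 = 494.2478
N = 1000 × √494.2478 ≈ 22,231.7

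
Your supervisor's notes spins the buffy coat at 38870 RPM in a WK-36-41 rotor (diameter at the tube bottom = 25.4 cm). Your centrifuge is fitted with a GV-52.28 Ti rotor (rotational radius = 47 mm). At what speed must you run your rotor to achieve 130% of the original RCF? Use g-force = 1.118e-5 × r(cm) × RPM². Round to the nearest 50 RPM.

Original rotor: r = 25.4 / 2 = 12.7 cm
RCF_original = 1.118 × 10⁻⁵ × 12.7 × (38870)² = 1.118 × 10⁻⁵ × 12.7 × 1,510,876,900 ≈ 214,523.4 × g
Target RCF = 1.3 × 214,523.4 ≈ 278,880.4 × g
Your rotor: r = 47 mm = 4.7 cm
278,880.4 = 1.118 × 10⁻⁵ × 4.7 × N²
N² = 278,880.4 / (5.2546 × 10⁻⁵) = 5,307,357,363
N ≈ √5,307,357,363 ≈ 72,851.6

≈ 72850 RPM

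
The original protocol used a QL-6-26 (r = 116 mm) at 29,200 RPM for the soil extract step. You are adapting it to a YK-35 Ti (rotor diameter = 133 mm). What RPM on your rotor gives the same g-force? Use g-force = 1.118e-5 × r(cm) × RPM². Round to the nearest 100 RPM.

38600 RPM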